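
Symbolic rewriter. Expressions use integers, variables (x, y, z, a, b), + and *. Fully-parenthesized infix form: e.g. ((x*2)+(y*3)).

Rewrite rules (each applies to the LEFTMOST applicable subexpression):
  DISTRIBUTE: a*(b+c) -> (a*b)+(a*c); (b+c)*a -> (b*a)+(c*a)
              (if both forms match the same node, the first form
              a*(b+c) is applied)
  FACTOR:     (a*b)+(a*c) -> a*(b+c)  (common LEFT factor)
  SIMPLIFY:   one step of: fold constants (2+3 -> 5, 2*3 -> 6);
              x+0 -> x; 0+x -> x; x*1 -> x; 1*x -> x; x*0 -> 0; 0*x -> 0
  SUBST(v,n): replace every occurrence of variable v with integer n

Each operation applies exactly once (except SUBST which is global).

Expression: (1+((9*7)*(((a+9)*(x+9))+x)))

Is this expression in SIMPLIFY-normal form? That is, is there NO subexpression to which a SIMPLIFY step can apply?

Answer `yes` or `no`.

Answer: no

Derivation:
Expression: (1+((9*7)*(((a+9)*(x+9))+x)))
Scanning for simplifiable subexpressions (pre-order)...
  at root: (1+((9*7)*(((a+9)*(x+9))+x))) (not simplifiable)
  at R: ((9*7)*(((a+9)*(x+9))+x)) (not simplifiable)
  at RL: (9*7) (SIMPLIFIABLE)
  at RR: (((a+9)*(x+9))+x) (not simplifiable)
  at RRL: ((a+9)*(x+9)) (not simplifiable)
  at RRLL: (a+9) (not simplifiable)
  at RRLR: (x+9) (not simplifiable)
Found simplifiable subexpr at path RL: (9*7)
One SIMPLIFY step would give: (1+(63*(((a+9)*(x+9))+x)))
-> NOT in normal form.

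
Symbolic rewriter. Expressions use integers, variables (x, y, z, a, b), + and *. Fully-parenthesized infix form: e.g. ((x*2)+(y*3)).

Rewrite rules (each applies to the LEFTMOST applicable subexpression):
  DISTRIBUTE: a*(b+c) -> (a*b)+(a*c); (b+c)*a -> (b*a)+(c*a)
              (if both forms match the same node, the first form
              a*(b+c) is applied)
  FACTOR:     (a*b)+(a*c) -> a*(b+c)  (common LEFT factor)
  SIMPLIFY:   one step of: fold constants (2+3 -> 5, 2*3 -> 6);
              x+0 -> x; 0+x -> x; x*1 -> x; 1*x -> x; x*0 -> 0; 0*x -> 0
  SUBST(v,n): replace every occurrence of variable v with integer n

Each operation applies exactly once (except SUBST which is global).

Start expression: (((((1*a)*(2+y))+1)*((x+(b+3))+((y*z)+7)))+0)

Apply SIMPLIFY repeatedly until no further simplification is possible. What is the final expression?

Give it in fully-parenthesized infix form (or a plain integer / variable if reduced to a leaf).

Answer: (((a*(2+y))+1)*((x+(b+3))+((y*z)+7)))

Derivation:
Start: (((((1*a)*(2+y))+1)*((x+(b+3))+((y*z)+7)))+0)
Step 1: at root: (((((1*a)*(2+y))+1)*((x+(b+3))+((y*z)+7)))+0) -> ((((1*a)*(2+y))+1)*((x+(b+3))+((y*z)+7))); overall: (((((1*a)*(2+y))+1)*((x+(b+3))+((y*z)+7)))+0) -> ((((1*a)*(2+y))+1)*((x+(b+3))+((y*z)+7)))
Step 2: at LLL: (1*a) -> a; overall: ((((1*a)*(2+y))+1)*((x+(b+3))+((y*z)+7))) -> (((a*(2+y))+1)*((x+(b+3))+((y*z)+7)))
Fixed point: (((a*(2+y))+1)*((x+(b+3))+((y*z)+7)))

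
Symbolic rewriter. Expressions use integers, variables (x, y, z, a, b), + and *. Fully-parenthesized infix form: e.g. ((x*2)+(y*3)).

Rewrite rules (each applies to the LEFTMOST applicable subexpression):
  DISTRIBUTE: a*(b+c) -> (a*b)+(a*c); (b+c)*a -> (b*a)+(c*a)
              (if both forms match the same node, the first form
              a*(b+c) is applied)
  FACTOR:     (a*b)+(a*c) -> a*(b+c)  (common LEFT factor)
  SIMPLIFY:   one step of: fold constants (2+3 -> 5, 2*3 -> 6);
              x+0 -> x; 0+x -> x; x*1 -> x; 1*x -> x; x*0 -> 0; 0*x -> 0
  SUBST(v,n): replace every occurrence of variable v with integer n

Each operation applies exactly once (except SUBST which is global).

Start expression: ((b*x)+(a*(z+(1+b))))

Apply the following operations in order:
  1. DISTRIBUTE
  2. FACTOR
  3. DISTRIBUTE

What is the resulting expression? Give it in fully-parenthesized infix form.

Answer: ((b*x)+((a*z)+(a*(1+b))))

Derivation:
Start: ((b*x)+(a*(z+(1+b))))
Apply DISTRIBUTE at R (target: (a*(z+(1+b)))): ((b*x)+(a*(z+(1+b)))) -> ((b*x)+((a*z)+(a*(1+b))))
Apply FACTOR at R (target: ((a*z)+(a*(1+b)))): ((b*x)+((a*z)+(a*(1+b)))) -> ((b*x)+(a*(z+(1+b))))
Apply DISTRIBUTE at R (target: (a*(z+(1+b)))): ((b*x)+(a*(z+(1+b)))) -> ((b*x)+((a*z)+(a*(1+b))))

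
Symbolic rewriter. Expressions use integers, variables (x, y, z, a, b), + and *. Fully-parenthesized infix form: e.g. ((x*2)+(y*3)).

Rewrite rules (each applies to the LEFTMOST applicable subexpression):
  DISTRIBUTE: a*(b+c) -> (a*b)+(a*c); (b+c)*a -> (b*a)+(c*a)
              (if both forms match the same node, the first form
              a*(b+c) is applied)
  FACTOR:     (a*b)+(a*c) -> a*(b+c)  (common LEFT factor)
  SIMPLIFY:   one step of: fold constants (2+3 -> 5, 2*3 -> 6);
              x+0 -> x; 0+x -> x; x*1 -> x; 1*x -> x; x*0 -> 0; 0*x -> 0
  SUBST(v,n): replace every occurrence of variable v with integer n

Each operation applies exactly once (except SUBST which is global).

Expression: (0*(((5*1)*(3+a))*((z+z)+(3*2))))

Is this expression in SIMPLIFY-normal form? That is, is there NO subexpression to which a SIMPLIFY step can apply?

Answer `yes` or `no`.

Expression: (0*(((5*1)*(3+a))*((z+z)+(3*2))))
Scanning for simplifiable subexpressions (pre-order)...
  at root: (0*(((5*1)*(3+a))*((z+z)+(3*2)))) (SIMPLIFIABLE)
  at R: (((5*1)*(3+a))*((z+z)+(3*2))) (not simplifiable)
  at RL: ((5*1)*(3+a)) (not simplifiable)
  at RLL: (5*1) (SIMPLIFIABLE)
  at RLR: (3+a) (not simplifiable)
  at RR: ((z+z)+(3*2)) (not simplifiable)
  at RRL: (z+z) (not simplifiable)
  at RRR: (3*2) (SIMPLIFIABLE)
Found simplifiable subexpr at path root: (0*(((5*1)*(3+a))*((z+z)+(3*2))))
One SIMPLIFY step would give: 0
-> NOT in normal form.

Answer: no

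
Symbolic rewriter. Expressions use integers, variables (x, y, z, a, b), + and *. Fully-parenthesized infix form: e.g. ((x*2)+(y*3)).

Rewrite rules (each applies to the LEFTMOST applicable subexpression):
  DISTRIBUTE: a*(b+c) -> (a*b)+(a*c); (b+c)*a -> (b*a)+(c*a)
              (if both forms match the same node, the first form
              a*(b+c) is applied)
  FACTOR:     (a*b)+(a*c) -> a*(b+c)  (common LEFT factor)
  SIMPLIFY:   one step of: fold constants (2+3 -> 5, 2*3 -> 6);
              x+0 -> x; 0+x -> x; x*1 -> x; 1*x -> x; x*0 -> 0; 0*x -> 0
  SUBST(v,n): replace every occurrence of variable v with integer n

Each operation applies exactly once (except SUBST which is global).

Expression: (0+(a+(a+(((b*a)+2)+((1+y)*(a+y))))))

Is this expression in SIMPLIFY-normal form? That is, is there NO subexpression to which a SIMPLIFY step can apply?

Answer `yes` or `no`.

Answer: no

Derivation:
Expression: (0+(a+(a+(((b*a)+2)+((1+y)*(a+y))))))
Scanning for simplifiable subexpressions (pre-order)...
  at root: (0+(a+(a+(((b*a)+2)+((1+y)*(a+y)))))) (SIMPLIFIABLE)
  at R: (a+(a+(((b*a)+2)+((1+y)*(a+y))))) (not simplifiable)
  at RR: (a+(((b*a)+2)+((1+y)*(a+y)))) (not simplifiable)
  at RRR: (((b*a)+2)+((1+y)*(a+y))) (not simplifiable)
  at RRRL: ((b*a)+2) (not simplifiable)
  at RRRLL: (b*a) (not simplifiable)
  at RRRR: ((1+y)*(a+y)) (not simplifiable)
  at RRRRL: (1+y) (not simplifiable)
  at RRRRR: (a+y) (not simplifiable)
Found simplifiable subexpr at path root: (0+(a+(a+(((b*a)+2)+((1+y)*(a+y))))))
One SIMPLIFY step would give: (a+(a+(((b*a)+2)+((1+y)*(a+y)))))
-> NOT in normal form.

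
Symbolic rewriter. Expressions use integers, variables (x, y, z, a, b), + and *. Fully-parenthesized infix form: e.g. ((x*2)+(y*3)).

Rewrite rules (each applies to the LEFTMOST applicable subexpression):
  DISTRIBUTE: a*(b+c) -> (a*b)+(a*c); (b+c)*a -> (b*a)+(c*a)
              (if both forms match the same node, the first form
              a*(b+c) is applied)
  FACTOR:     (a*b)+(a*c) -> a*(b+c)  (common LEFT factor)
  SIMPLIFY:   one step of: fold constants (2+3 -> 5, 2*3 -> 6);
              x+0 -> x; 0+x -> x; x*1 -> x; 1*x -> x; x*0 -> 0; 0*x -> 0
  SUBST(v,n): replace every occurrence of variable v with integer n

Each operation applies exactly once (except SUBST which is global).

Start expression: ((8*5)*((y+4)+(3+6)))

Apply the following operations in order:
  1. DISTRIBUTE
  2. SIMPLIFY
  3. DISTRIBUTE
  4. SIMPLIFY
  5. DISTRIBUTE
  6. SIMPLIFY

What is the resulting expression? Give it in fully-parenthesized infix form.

Start: ((8*5)*((y+4)+(3+6)))
Apply DISTRIBUTE at root (target: ((8*5)*((y+4)+(3+6)))): ((8*5)*((y+4)+(3+6))) -> (((8*5)*(y+4))+((8*5)*(3+6)))
Apply SIMPLIFY at LL (target: (8*5)): (((8*5)*(y+4))+((8*5)*(3+6))) -> ((40*(y+4))+((8*5)*(3+6)))
Apply DISTRIBUTE at L (target: (40*(y+4))): ((40*(y+4))+((8*5)*(3+6))) -> (((40*y)+(40*4))+((8*5)*(3+6)))
Apply SIMPLIFY at LR (target: (40*4)): (((40*y)+(40*4))+((8*5)*(3+6))) -> (((40*y)+160)+((8*5)*(3+6)))
Apply DISTRIBUTE at R (target: ((8*5)*(3+6))): (((40*y)+160)+((8*5)*(3+6))) -> (((40*y)+160)+(((8*5)*3)+((8*5)*6)))
Apply SIMPLIFY at RLL (target: (8*5)): (((40*y)+160)+(((8*5)*3)+((8*5)*6))) -> (((40*y)+160)+((40*3)+((8*5)*6)))

Answer: (((40*y)+160)+((40*3)+((8*5)*6)))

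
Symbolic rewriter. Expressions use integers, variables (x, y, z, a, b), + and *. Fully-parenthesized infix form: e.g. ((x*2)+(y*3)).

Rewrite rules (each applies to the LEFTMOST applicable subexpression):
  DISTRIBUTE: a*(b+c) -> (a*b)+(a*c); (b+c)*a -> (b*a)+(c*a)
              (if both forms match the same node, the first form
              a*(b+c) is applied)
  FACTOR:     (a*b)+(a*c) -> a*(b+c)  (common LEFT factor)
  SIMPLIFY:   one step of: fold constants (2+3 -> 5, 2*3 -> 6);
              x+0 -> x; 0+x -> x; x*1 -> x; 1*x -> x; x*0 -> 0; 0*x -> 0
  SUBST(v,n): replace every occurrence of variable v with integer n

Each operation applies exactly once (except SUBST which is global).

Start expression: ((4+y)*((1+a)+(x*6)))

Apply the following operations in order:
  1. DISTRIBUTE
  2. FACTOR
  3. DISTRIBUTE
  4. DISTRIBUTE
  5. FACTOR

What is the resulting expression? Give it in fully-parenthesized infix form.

Answer: (((4+y)*(1+a))+((4+y)*(x*6)))

Derivation:
Start: ((4+y)*((1+a)+(x*6)))
Apply DISTRIBUTE at root (target: ((4+y)*((1+a)+(x*6)))): ((4+y)*((1+a)+(x*6))) -> (((4+y)*(1+a))+((4+y)*(x*6)))
Apply FACTOR at root (target: (((4+y)*(1+a))+((4+y)*(x*6)))): (((4+y)*(1+a))+((4+y)*(x*6))) -> ((4+y)*((1+a)+(x*6)))
Apply DISTRIBUTE at root (target: ((4+y)*((1+a)+(x*6)))): ((4+y)*((1+a)+(x*6))) -> (((4+y)*(1+a))+((4+y)*(x*6)))
Apply DISTRIBUTE at L (target: ((4+y)*(1+a))): (((4+y)*(1+a))+((4+y)*(x*6))) -> ((((4+y)*1)+((4+y)*a))+((4+y)*(x*6)))
Apply FACTOR at L (target: (((4+y)*1)+((4+y)*a))): ((((4+y)*1)+((4+y)*a))+((4+y)*(x*6))) -> (((4+y)*(1+a))+((4+y)*(x*6)))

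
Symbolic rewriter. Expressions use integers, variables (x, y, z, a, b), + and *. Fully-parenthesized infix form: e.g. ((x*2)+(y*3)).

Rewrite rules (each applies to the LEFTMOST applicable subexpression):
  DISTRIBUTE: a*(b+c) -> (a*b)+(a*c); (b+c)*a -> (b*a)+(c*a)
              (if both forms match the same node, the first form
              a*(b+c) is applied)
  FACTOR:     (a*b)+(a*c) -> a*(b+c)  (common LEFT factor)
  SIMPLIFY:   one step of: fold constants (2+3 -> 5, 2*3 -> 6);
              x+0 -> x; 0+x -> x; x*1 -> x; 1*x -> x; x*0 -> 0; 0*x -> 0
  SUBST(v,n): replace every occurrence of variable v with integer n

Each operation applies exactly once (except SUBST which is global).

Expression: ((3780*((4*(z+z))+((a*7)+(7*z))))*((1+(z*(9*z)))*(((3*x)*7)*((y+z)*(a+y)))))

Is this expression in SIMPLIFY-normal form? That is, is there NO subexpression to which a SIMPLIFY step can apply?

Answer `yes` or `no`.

Expression: ((3780*((4*(z+z))+((a*7)+(7*z))))*((1+(z*(9*z)))*(((3*x)*7)*((y+z)*(a+y)))))
Scanning for simplifiable subexpressions (pre-order)...
  at root: ((3780*((4*(z+z))+((a*7)+(7*z))))*((1+(z*(9*z)))*(((3*x)*7)*((y+z)*(a+y))))) (not simplifiable)
  at L: (3780*((4*(z+z))+((a*7)+(7*z)))) (not simplifiable)
  at LR: ((4*(z+z))+((a*7)+(7*z))) (not simplifiable)
  at LRL: (4*(z+z)) (not simplifiable)
  at LRLR: (z+z) (not simplifiable)
  at LRR: ((a*7)+(7*z)) (not simplifiable)
  at LRRL: (a*7) (not simplifiable)
  at LRRR: (7*z) (not simplifiable)
  at R: ((1+(z*(9*z)))*(((3*x)*7)*((y+z)*(a+y)))) (not simplifiable)
  at RL: (1+(z*(9*z))) (not simplifiable)
  at RLR: (z*(9*z)) (not simplifiable)
  at RLRR: (9*z) (not simplifiable)
  at RR: (((3*x)*7)*((y+z)*(a+y))) (not simplifiable)
  at RRL: ((3*x)*7) (not simplifiable)
  at RRLL: (3*x) (not simplifiable)
  at RRR: ((y+z)*(a+y)) (not simplifiable)
  at RRRL: (y+z) (not simplifiable)
  at RRRR: (a+y) (not simplifiable)
Result: no simplifiable subexpression found -> normal form.

Answer: yes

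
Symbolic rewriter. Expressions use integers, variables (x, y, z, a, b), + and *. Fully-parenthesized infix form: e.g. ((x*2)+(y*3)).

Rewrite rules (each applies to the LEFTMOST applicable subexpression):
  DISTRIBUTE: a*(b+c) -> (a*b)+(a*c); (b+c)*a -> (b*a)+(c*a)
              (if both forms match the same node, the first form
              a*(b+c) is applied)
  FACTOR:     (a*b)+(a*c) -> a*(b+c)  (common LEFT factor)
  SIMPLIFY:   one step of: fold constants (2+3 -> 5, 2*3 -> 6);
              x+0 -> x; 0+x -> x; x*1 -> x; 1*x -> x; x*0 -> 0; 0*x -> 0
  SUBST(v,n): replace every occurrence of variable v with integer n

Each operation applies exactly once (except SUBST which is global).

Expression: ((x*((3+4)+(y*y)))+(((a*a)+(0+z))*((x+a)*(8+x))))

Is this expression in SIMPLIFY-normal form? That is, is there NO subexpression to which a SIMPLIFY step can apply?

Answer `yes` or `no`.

Answer: no

Derivation:
Expression: ((x*((3+4)+(y*y)))+(((a*a)+(0+z))*((x+a)*(8+x))))
Scanning for simplifiable subexpressions (pre-order)...
  at root: ((x*((3+4)+(y*y)))+(((a*a)+(0+z))*((x+a)*(8+x)))) (not simplifiable)
  at L: (x*((3+4)+(y*y))) (not simplifiable)
  at LR: ((3+4)+(y*y)) (not simplifiable)
  at LRL: (3+4) (SIMPLIFIABLE)
  at LRR: (y*y) (not simplifiable)
  at R: (((a*a)+(0+z))*((x+a)*(8+x))) (not simplifiable)
  at RL: ((a*a)+(0+z)) (not simplifiable)
  at RLL: (a*a) (not simplifiable)
  at RLR: (0+z) (SIMPLIFIABLE)
  at RR: ((x+a)*(8+x)) (not simplifiable)
  at RRL: (x+a) (not simplifiable)
  at RRR: (8+x) (not simplifiable)
Found simplifiable subexpr at path LRL: (3+4)
One SIMPLIFY step would give: ((x*(7+(y*y)))+(((a*a)+(0+z))*((x+a)*(8+x))))
-> NOT in normal form.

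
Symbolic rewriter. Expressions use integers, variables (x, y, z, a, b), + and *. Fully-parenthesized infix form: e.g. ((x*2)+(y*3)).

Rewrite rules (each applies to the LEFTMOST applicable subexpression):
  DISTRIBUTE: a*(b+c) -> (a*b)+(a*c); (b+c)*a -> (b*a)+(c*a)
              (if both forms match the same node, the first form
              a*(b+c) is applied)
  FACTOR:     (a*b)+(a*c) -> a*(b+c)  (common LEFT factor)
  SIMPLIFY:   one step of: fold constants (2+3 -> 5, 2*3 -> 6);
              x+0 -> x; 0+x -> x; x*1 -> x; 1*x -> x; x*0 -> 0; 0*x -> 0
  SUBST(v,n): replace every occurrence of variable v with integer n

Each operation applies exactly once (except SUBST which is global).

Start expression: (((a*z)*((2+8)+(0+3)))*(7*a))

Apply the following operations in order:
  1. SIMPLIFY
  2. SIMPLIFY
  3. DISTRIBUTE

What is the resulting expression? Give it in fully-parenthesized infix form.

Answer: ((((a*z)*10)+((a*z)*3))*(7*a))

Derivation:
Start: (((a*z)*((2+8)+(0+3)))*(7*a))
Apply SIMPLIFY at LRL (target: (2+8)): (((a*z)*((2+8)+(0+3)))*(7*a)) -> (((a*z)*(10+(0+3)))*(7*a))
Apply SIMPLIFY at LRR (target: (0+3)): (((a*z)*(10+(0+3)))*(7*a)) -> (((a*z)*(10+3))*(7*a))
Apply DISTRIBUTE at L (target: ((a*z)*(10+3))): (((a*z)*(10+3))*(7*a)) -> ((((a*z)*10)+((a*z)*3))*(7*a))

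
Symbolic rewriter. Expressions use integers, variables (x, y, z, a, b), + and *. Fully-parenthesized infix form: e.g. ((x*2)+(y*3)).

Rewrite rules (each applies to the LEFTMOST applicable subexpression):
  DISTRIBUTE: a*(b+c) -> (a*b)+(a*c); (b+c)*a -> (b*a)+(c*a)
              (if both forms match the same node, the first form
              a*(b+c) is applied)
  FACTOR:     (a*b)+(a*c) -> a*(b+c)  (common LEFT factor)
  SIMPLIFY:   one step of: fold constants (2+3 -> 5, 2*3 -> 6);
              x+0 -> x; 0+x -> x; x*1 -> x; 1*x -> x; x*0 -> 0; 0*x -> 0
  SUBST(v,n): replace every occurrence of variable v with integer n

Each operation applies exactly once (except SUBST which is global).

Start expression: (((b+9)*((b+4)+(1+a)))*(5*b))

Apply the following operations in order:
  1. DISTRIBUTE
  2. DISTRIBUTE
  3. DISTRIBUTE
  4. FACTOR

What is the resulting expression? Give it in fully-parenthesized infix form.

Start: (((b+9)*((b+4)+(1+a)))*(5*b))
Apply DISTRIBUTE at L (target: ((b+9)*((b+4)+(1+a)))): (((b+9)*((b+4)+(1+a)))*(5*b)) -> ((((b+9)*(b+4))+((b+9)*(1+a)))*(5*b))
Apply DISTRIBUTE at root (target: ((((b+9)*(b+4))+((b+9)*(1+a)))*(5*b))): ((((b+9)*(b+4))+((b+9)*(1+a)))*(5*b)) -> ((((b+9)*(b+4))*(5*b))+(((b+9)*(1+a))*(5*b)))
Apply DISTRIBUTE at LL (target: ((b+9)*(b+4))): ((((b+9)*(b+4))*(5*b))+(((b+9)*(1+a))*(5*b))) -> (((((b+9)*b)+((b+9)*4))*(5*b))+(((b+9)*(1+a))*(5*b)))
Apply FACTOR at LL (target: (((b+9)*b)+((b+9)*4))): (((((b+9)*b)+((b+9)*4))*(5*b))+(((b+9)*(1+a))*(5*b))) -> ((((b+9)*(b+4))*(5*b))+(((b+9)*(1+a))*(5*b)))

Answer: ((((b+9)*(b+4))*(5*b))+(((b+9)*(1+a))*(5*b)))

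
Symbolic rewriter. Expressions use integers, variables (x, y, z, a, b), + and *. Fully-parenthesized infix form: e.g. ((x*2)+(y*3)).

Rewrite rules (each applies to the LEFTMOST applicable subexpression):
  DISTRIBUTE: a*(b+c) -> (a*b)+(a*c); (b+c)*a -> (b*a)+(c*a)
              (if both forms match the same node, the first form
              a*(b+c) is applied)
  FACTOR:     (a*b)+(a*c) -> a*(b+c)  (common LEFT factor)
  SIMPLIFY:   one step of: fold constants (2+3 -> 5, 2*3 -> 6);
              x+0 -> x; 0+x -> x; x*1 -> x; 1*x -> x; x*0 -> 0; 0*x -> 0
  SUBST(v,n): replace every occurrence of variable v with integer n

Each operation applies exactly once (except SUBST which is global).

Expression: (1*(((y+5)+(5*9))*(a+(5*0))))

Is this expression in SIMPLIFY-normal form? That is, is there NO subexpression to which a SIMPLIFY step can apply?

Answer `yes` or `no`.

Answer: no

Derivation:
Expression: (1*(((y+5)+(5*9))*(a+(5*0))))
Scanning for simplifiable subexpressions (pre-order)...
  at root: (1*(((y+5)+(5*9))*(a+(5*0)))) (SIMPLIFIABLE)
  at R: (((y+5)+(5*9))*(a+(5*0))) (not simplifiable)
  at RL: ((y+5)+(5*9)) (not simplifiable)
  at RLL: (y+5) (not simplifiable)
  at RLR: (5*9) (SIMPLIFIABLE)
  at RR: (a+(5*0)) (not simplifiable)
  at RRR: (5*0) (SIMPLIFIABLE)
Found simplifiable subexpr at path root: (1*(((y+5)+(5*9))*(a+(5*0))))
One SIMPLIFY step would give: (((y+5)+(5*9))*(a+(5*0)))
-> NOT in normal form.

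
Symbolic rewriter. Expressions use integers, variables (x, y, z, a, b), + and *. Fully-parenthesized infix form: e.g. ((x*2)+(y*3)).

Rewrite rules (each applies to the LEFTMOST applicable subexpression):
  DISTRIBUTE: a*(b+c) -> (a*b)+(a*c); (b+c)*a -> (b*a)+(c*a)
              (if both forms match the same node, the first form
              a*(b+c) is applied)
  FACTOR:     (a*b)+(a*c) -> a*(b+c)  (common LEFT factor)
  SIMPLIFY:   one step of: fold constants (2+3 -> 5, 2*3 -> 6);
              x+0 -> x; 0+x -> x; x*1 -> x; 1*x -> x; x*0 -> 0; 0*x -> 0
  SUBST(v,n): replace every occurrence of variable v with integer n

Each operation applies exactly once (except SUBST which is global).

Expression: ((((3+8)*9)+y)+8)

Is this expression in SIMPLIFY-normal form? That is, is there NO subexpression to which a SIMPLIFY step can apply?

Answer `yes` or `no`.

Answer: no

Derivation:
Expression: ((((3+8)*9)+y)+8)
Scanning for simplifiable subexpressions (pre-order)...
  at root: ((((3+8)*9)+y)+8) (not simplifiable)
  at L: (((3+8)*9)+y) (not simplifiable)
  at LL: ((3+8)*9) (not simplifiable)
  at LLL: (3+8) (SIMPLIFIABLE)
Found simplifiable subexpr at path LLL: (3+8)
One SIMPLIFY step would give: (((11*9)+y)+8)
-> NOT in normal form.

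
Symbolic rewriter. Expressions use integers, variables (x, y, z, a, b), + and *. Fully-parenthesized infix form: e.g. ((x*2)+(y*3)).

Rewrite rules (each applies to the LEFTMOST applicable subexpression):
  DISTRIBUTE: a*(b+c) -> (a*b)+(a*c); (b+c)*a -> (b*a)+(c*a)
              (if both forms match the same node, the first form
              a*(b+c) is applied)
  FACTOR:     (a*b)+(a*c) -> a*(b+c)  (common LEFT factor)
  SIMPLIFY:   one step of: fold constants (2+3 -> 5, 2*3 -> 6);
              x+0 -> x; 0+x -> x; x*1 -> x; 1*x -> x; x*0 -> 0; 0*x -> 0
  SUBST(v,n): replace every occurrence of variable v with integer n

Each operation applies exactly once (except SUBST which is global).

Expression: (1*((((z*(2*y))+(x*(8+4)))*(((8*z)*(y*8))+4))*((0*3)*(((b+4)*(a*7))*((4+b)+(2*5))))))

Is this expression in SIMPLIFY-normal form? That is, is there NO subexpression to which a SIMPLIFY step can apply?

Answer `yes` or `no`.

Answer: no

Derivation:
Expression: (1*((((z*(2*y))+(x*(8+4)))*(((8*z)*(y*8))+4))*((0*3)*(((b+4)*(a*7))*((4+b)+(2*5))))))
Scanning for simplifiable subexpressions (pre-order)...
  at root: (1*((((z*(2*y))+(x*(8+4)))*(((8*z)*(y*8))+4))*((0*3)*(((b+4)*(a*7))*((4+b)+(2*5)))))) (SIMPLIFIABLE)
  at R: ((((z*(2*y))+(x*(8+4)))*(((8*z)*(y*8))+4))*((0*3)*(((b+4)*(a*7))*((4+b)+(2*5))))) (not simplifiable)
  at RL: (((z*(2*y))+(x*(8+4)))*(((8*z)*(y*8))+4)) (not simplifiable)
  at RLL: ((z*(2*y))+(x*(8+4))) (not simplifiable)
  at RLLL: (z*(2*y)) (not simplifiable)
  at RLLLR: (2*y) (not simplifiable)
  at RLLR: (x*(8+4)) (not simplifiable)
  at RLLRR: (8+4) (SIMPLIFIABLE)
  at RLR: (((8*z)*(y*8))+4) (not simplifiable)
  at RLRL: ((8*z)*(y*8)) (not simplifiable)
  at RLRLL: (8*z) (not simplifiable)
  at RLRLR: (y*8) (not simplifiable)
  at RR: ((0*3)*(((b+4)*(a*7))*((4+b)+(2*5)))) (not simplifiable)
  at RRL: (0*3) (SIMPLIFIABLE)
  at RRR: (((b+4)*(a*7))*((4+b)+(2*5))) (not simplifiable)
  at RRRL: ((b+4)*(a*7)) (not simplifiable)
  at RRRLL: (b+4) (not simplifiable)
  at RRRLR: (a*7) (not simplifiable)
  at RRRR: ((4+b)+(2*5)) (not simplifiable)
  at RRRRL: (4+b) (not simplifiable)
  at RRRRR: (2*5) (SIMPLIFIABLE)
Found simplifiable subexpr at path root: (1*((((z*(2*y))+(x*(8+4)))*(((8*z)*(y*8))+4))*((0*3)*(((b+4)*(a*7))*((4+b)+(2*5))))))
One SIMPLIFY step would give: ((((z*(2*y))+(x*(8+4)))*(((8*z)*(y*8))+4))*((0*3)*(((b+4)*(a*7))*((4+b)+(2*5)))))
-> NOT in normal form.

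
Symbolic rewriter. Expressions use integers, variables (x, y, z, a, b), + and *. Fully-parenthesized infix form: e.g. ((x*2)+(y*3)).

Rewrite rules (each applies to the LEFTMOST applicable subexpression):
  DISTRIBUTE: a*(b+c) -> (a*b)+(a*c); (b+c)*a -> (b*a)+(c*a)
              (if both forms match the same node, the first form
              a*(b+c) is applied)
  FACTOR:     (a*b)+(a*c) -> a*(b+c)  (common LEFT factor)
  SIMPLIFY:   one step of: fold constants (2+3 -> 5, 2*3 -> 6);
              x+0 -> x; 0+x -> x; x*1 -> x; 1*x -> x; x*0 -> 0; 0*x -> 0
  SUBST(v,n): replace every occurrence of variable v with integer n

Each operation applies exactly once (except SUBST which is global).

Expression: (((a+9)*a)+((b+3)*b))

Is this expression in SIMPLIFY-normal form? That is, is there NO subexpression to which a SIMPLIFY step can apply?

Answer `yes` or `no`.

Expression: (((a+9)*a)+((b+3)*b))
Scanning for simplifiable subexpressions (pre-order)...
  at root: (((a+9)*a)+((b+3)*b)) (not simplifiable)
  at L: ((a+9)*a) (not simplifiable)
  at LL: (a+9) (not simplifiable)
  at R: ((b+3)*b) (not simplifiable)
  at RL: (b+3) (not simplifiable)
Result: no simplifiable subexpression found -> normal form.

Answer: yes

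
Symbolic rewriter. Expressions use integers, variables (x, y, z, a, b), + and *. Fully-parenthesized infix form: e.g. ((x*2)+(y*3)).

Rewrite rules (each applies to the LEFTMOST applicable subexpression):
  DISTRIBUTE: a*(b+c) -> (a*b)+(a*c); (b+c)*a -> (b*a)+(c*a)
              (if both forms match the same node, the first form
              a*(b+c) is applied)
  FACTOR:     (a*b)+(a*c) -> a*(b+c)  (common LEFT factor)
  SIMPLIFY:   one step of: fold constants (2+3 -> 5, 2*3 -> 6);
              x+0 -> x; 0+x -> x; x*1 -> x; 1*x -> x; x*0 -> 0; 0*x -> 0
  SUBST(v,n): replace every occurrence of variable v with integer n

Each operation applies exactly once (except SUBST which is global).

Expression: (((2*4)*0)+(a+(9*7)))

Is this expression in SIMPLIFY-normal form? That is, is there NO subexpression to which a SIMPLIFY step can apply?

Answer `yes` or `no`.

Expression: (((2*4)*0)+(a+(9*7)))
Scanning for simplifiable subexpressions (pre-order)...
  at root: (((2*4)*0)+(a+(9*7))) (not simplifiable)
  at L: ((2*4)*0) (SIMPLIFIABLE)
  at LL: (2*4) (SIMPLIFIABLE)
  at R: (a+(9*7)) (not simplifiable)
  at RR: (9*7) (SIMPLIFIABLE)
Found simplifiable subexpr at path L: ((2*4)*0)
One SIMPLIFY step would give: (0+(a+(9*7)))
-> NOT in normal form.

Answer: no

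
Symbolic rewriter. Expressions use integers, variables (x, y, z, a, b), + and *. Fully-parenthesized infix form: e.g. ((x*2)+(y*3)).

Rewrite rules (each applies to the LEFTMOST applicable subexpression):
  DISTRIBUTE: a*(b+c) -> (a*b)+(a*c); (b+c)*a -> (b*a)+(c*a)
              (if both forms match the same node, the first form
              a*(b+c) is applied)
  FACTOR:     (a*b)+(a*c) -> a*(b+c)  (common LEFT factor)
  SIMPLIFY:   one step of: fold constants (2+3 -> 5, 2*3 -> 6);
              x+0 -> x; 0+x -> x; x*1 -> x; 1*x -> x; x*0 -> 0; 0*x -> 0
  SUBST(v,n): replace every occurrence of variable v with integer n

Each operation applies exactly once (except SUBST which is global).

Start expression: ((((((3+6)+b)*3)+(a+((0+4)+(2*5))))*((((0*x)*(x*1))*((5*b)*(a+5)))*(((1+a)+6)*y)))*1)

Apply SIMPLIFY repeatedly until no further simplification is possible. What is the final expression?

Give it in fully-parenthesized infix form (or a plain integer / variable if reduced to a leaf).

Start: ((((((3+6)+b)*3)+(a+((0+4)+(2*5))))*((((0*x)*(x*1))*((5*b)*(a+5)))*(((1+a)+6)*y)))*1)
Step 1: at root: ((((((3+6)+b)*3)+(a+((0+4)+(2*5))))*((((0*x)*(x*1))*((5*b)*(a+5)))*(((1+a)+6)*y)))*1) -> (((((3+6)+b)*3)+(a+((0+4)+(2*5))))*((((0*x)*(x*1))*((5*b)*(a+5)))*(((1+a)+6)*y))); overall: ((((((3+6)+b)*3)+(a+((0+4)+(2*5))))*((((0*x)*(x*1))*((5*b)*(a+5)))*(((1+a)+6)*y)))*1) -> (((((3+6)+b)*3)+(a+((0+4)+(2*5))))*((((0*x)*(x*1))*((5*b)*(a+5)))*(((1+a)+6)*y)))
Step 2: at LLLL: (3+6) -> 9; overall: (((((3+6)+b)*3)+(a+((0+4)+(2*5))))*((((0*x)*(x*1))*((5*b)*(a+5)))*(((1+a)+6)*y))) -> ((((9+b)*3)+(a+((0+4)+(2*5))))*((((0*x)*(x*1))*((5*b)*(a+5)))*(((1+a)+6)*y)))
Step 3: at LRRL: (0+4) -> 4; overall: ((((9+b)*3)+(a+((0+4)+(2*5))))*((((0*x)*(x*1))*((5*b)*(a+5)))*(((1+a)+6)*y))) -> ((((9+b)*3)+(a+(4+(2*5))))*((((0*x)*(x*1))*((5*b)*(a+5)))*(((1+a)+6)*y)))
Step 4: at LRRR: (2*5) -> 10; overall: ((((9+b)*3)+(a+(4+(2*5))))*((((0*x)*(x*1))*((5*b)*(a+5)))*(((1+a)+6)*y))) -> ((((9+b)*3)+(a+(4+10)))*((((0*x)*(x*1))*((5*b)*(a+5)))*(((1+a)+6)*y)))
Step 5: at LRR: (4+10) -> 14; overall: ((((9+b)*3)+(a+(4+10)))*((((0*x)*(x*1))*((5*b)*(a+5)))*(((1+a)+6)*y))) -> ((((9+b)*3)+(a+14))*((((0*x)*(x*1))*((5*b)*(a+5)))*(((1+a)+6)*y)))
Step 6: at RLLL: (0*x) -> 0; overall: ((((9+b)*3)+(a+14))*((((0*x)*(x*1))*((5*b)*(a+5)))*(((1+a)+6)*y))) -> ((((9+b)*3)+(a+14))*(((0*(x*1))*((5*b)*(a+5)))*(((1+a)+6)*y)))
Step 7: at RLL: (0*(x*1)) -> 0; overall: ((((9+b)*3)+(a+14))*(((0*(x*1))*((5*b)*(a+5)))*(((1+a)+6)*y))) -> ((((9+b)*3)+(a+14))*((0*((5*b)*(a+5)))*(((1+a)+6)*y)))
Step 8: at RL: (0*((5*b)*(a+5))) -> 0; overall: ((((9+b)*3)+(a+14))*((0*((5*b)*(a+5)))*(((1+a)+6)*y))) -> ((((9+b)*3)+(a+14))*(0*(((1+a)+6)*y)))
Step 9: at R: (0*(((1+a)+6)*y)) -> 0; overall: ((((9+b)*3)+(a+14))*(0*(((1+a)+6)*y))) -> ((((9+b)*3)+(a+14))*0)
Step 10: at root: ((((9+b)*3)+(a+14))*0) -> 0; overall: ((((9+b)*3)+(a+14))*0) -> 0
Fixed point: 0

Answer: 0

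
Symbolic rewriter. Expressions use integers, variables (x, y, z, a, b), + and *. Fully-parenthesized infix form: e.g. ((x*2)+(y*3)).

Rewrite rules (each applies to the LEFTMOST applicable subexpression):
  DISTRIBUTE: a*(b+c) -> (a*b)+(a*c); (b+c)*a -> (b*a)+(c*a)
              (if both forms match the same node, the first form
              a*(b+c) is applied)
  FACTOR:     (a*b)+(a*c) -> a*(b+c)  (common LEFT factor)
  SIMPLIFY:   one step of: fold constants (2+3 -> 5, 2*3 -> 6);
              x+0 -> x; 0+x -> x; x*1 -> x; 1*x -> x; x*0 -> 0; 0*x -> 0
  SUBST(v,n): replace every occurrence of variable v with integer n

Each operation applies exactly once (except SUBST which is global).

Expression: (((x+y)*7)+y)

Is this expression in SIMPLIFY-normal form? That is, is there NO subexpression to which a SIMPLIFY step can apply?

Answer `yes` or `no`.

Answer: yes

Derivation:
Expression: (((x+y)*7)+y)
Scanning for simplifiable subexpressions (pre-order)...
  at root: (((x+y)*7)+y) (not simplifiable)
  at L: ((x+y)*7) (not simplifiable)
  at LL: (x+y) (not simplifiable)
Result: no simplifiable subexpression found -> normal form.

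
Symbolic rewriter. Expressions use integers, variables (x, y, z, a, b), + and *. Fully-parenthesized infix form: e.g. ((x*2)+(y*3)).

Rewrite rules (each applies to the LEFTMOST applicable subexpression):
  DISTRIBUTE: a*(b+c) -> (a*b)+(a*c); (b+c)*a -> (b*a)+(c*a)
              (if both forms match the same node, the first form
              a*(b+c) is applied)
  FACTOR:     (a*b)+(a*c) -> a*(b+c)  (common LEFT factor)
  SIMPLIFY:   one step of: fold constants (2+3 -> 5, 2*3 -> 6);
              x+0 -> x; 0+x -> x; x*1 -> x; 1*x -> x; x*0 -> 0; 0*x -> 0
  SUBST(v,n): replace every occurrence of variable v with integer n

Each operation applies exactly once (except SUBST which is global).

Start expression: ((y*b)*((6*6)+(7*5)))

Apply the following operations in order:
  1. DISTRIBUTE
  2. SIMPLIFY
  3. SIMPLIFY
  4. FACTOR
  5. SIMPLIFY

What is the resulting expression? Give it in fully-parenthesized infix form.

Answer: ((y*b)*71)

Derivation:
Start: ((y*b)*((6*6)+(7*5)))
Apply DISTRIBUTE at root (target: ((y*b)*((6*6)+(7*5)))): ((y*b)*((6*6)+(7*5))) -> (((y*b)*(6*6))+((y*b)*(7*5)))
Apply SIMPLIFY at LR (target: (6*6)): (((y*b)*(6*6))+((y*b)*(7*5))) -> (((y*b)*36)+((y*b)*(7*5)))
Apply SIMPLIFY at RR (target: (7*5)): (((y*b)*36)+((y*b)*(7*5))) -> (((y*b)*36)+((y*b)*35))
Apply FACTOR at root (target: (((y*b)*36)+((y*b)*35))): (((y*b)*36)+((y*b)*35)) -> ((y*b)*(36+35))
Apply SIMPLIFY at R (target: (36+35)): ((y*b)*(36+35)) -> ((y*b)*71)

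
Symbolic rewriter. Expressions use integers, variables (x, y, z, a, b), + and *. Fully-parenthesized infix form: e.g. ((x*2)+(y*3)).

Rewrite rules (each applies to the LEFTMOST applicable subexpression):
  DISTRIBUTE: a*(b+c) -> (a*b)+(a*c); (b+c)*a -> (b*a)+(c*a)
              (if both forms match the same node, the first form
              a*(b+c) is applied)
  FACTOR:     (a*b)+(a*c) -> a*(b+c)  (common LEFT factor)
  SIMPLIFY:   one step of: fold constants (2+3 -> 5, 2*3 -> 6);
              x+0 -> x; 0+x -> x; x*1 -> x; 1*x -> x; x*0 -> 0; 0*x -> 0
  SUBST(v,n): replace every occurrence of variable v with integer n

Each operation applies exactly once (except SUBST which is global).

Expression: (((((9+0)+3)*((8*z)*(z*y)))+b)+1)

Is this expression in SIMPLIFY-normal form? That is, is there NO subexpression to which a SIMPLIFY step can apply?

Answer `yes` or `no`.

Expression: (((((9+0)+3)*((8*z)*(z*y)))+b)+1)
Scanning for simplifiable subexpressions (pre-order)...
  at root: (((((9+0)+3)*((8*z)*(z*y)))+b)+1) (not simplifiable)
  at L: ((((9+0)+3)*((8*z)*(z*y)))+b) (not simplifiable)
  at LL: (((9+0)+3)*((8*z)*(z*y))) (not simplifiable)
  at LLL: ((9+0)+3) (not simplifiable)
  at LLLL: (9+0) (SIMPLIFIABLE)
  at LLR: ((8*z)*(z*y)) (not simplifiable)
  at LLRL: (8*z) (not simplifiable)
  at LLRR: (z*y) (not simplifiable)
Found simplifiable subexpr at path LLLL: (9+0)
One SIMPLIFY step would give: ((((9+3)*((8*z)*(z*y)))+b)+1)
-> NOT in normal form.

Answer: no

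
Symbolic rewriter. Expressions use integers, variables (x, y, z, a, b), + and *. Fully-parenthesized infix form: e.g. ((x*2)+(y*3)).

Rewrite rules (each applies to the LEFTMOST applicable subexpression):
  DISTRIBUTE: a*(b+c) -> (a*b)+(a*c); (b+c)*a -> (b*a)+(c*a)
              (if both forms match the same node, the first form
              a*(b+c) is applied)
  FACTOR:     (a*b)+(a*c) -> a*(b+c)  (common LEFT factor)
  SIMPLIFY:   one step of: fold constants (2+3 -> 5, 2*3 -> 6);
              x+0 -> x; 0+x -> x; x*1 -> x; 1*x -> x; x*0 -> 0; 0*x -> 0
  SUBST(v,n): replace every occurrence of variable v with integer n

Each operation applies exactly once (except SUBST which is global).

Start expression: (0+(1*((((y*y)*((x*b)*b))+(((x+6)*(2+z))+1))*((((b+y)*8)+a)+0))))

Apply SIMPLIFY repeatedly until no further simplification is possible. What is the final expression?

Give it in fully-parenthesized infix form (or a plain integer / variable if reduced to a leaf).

Start: (0+(1*((((y*y)*((x*b)*b))+(((x+6)*(2+z))+1))*((((b+y)*8)+a)+0))))
Step 1: at root: (0+(1*((((y*y)*((x*b)*b))+(((x+6)*(2+z))+1))*((((b+y)*8)+a)+0)))) -> (1*((((y*y)*((x*b)*b))+(((x+6)*(2+z))+1))*((((b+y)*8)+a)+0))); overall: (0+(1*((((y*y)*((x*b)*b))+(((x+6)*(2+z))+1))*((((b+y)*8)+a)+0)))) -> (1*((((y*y)*((x*b)*b))+(((x+6)*(2+z))+1))*((((b+y)*8)+a)+0)))
Step 2: at root: (1*((((y*y)*((x*b)*b))+(((x+6)*(2+z))+1))*((((b+y)*8)+a)+0))) -> ((((y*y)*((x*b)*b))+(((x+6)*(2+z))+1))*((((b+y)*8)+a)+0)); overall: (1*((((y*y)*((x*b)*b))+(((x+6)*(2+z))+1))*((((b+y)*8)+a)+0))) -> ((((y*y)*((x*b)*b))+(((x+6)*(2+z))+1))*((((b+y)*8)+a)+0))
Step 3: at R: ((((b+y)*8)+a)+0) -> (((b+y)*8)+a); overall: ((((y*y)*((x*b)*b))+(((x+6)*(2+z))+1))*((((b+y)*8)+a)+0)) -> ((((y*y)*((x*b)*b))+(((x+6)*(2+z))+1))*(((b+y)*8)+a))
Fixed point: ((((y*y)*((x*b)*b))+(((x+6)*(2+z))+1))*(((b+y)*8)+a))

Answer: ((((y*y)*((x*b)*b))+(((x+6)*(2+z))+1))*(((b+y)*8)+a))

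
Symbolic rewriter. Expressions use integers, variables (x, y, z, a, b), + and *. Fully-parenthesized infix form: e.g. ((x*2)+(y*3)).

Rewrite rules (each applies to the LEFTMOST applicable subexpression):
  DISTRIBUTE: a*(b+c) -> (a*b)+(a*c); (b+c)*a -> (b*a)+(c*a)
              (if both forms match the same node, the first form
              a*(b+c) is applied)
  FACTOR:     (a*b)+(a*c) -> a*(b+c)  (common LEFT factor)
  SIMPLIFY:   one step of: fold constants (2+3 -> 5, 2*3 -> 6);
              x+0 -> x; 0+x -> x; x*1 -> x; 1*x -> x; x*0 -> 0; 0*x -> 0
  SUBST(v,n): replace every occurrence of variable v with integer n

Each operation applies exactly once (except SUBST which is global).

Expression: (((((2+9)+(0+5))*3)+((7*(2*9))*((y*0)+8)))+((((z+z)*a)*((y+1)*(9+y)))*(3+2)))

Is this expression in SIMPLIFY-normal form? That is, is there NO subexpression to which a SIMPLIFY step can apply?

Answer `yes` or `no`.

Expression: (((((2+9)+(0+5))*3)+((7*(2*9))*((y*0)+8)))+((((z+z)*a)*((y+1)*(9+y)))*(3+2)))
Scanning for simplifiable subexpressions (pre-order)...
  at root: (((((2+9)+(0+5))*3)+((7*(2*9))*((y*0)+8)))+((((z+z)*a)*((y+1)*(9+y)))*(3+2))) (not simplifiable)
  at L: ((((2+9)+(0+5))*3)+((7*(2*9))*((y*0)+8))) (not simplifiable)
  at LL: (((2+9)+(0+5))*3) (not simplifiable)
  at LLL: ((2+9)+(0+5)) (not simplifiable)
  at LLLL: (2+9) (SIMPLIFIABLE)
  at LLLR: (0+5) (SIMPLIFIABLE)
  at LR: ((7*(2*9))*((y*0)+8)) (not simplifiable)
  at LRL: (7*(2*9)) (not simplifiable)
  at LRLR: (2*9) (SIMPLIFIABLE)
  at LRR: ((y*0)+8) (not simplifiable)
  at LRRL: (y*0) (SIMPLIFIABLE)
  at R: ((((z+z)*a)*((y+1)*(9+y)))*(3+2)) (not simplifiable)
  at RL: (((z+z)*a)*((y+1)*(9+y))) (not simplifiable)
  at RLL: ((z+z)*a) (not simplifiable)
  at RLLL: (z+z) (not simplifiable)
  at RLR: ((y+1)*(9+y)) (not simplifiable)
  at RLRL: (y+1) (not simplifiable)
  at RLRR: (9+y) (not simplifiable)
  at RR: (3+2) (SIMPLIFIABLE)
Found simplifiable subexpr at path LLLL: (2+9)
One SIMPLIFY step would give: ((((11+(0+5))*3)+((7*(2*9))*((y*0)+8)))+((((z+z)*a)*((y+1)*(9+y)))*(3+2)))
-> NOT in normal form.

Answer: no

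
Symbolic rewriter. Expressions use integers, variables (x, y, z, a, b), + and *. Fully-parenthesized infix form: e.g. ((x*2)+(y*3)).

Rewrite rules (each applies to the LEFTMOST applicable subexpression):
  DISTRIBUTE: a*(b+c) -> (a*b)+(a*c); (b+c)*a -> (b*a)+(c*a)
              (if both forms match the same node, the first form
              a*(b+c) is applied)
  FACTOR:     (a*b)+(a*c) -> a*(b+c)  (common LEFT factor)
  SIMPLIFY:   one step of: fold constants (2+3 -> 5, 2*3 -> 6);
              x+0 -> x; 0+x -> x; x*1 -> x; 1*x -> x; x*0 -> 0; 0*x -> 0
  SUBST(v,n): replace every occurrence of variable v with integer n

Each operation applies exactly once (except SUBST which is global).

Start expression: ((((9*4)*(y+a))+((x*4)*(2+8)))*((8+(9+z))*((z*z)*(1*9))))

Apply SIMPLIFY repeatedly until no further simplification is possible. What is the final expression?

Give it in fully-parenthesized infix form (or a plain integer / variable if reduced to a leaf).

Answer: (((36*(y+a))+((x*4)*10))*((8+(9+z))*((z*z)*9)))

Derivation:
Start: ((((9*4)*(y+a))+((x*4)*(2+8)))*((8+(9+z))*((z*z)*(1*9))))
Step 1: at LLL: (9*4) -> 36; overall: ((((9*4)*(y+a))+((x*4)*(2+8)))*((8+(9+z))*((z*z)*(1*9)))) -> (((36*(y+a))+((x*4)*(2+8)))*((8+(9+z))*((z*z)*(1*9))))
Step 2: at LRR: (2+8) -> 10; overall: (((36*(y+a))+((x*4)*(2+8)))*((8+(9+z))*((z*z)*(1*9)))) -> (((36*(y+a))+((x*4)*10))*((8+(9+z))*((z*z)*(1*9))))
Step 3: at RRR: (1*9) -> 9; overall: (((36*(y+a))+((x*4)*10))*((8+(9+z))*((z*z)*(1*9)))) -> (((36*(y+a))+((x*4)*10))*((8+(9+z))*((z*z)*9)))
Fixed point: (((36*(y+a))+((x*4)*10))*((8+(9+z))*((z*z)*9)))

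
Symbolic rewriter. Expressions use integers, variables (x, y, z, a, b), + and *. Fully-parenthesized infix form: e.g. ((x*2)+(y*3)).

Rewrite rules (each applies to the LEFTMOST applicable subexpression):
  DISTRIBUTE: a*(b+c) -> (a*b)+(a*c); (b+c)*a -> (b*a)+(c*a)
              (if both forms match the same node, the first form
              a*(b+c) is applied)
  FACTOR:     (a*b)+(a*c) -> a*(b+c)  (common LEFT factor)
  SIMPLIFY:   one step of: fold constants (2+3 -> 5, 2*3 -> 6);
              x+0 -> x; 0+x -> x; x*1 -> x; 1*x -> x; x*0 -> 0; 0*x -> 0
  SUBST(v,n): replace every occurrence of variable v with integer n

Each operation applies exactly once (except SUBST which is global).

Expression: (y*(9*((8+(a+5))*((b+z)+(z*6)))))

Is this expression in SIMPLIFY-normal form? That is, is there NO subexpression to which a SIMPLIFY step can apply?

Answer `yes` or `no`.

Answer: yes

Derivation:
Expression: (y*(9*((8+(a+5))*((b+z)+(z*6)))))
Scanning for simplifiable subexpressions (pre-order)...
  at root: (y*(9*((8+(a+5))*((b+z)+(z*6))))) (not simplifiable)
  at R: (9*((8+(a+5))*((b+z)+(z*6)))) (not simplifiable)
  at RR: ((8+(a+5))*((b+z)+(z*6))) (not simplifiable)
  at RRL: (8+(a+5)) (not simplifiable)
  at RRLR: (a+5) (not simplifiable)
  at RRR: ((b+z)+(z*6)) (not simplifiable)
  at RRRL: (b+z) (not simplifiable)
  at RRRR: (z*6) (not simplifiable)
Result: no simplifiable subexpression found -> normal form.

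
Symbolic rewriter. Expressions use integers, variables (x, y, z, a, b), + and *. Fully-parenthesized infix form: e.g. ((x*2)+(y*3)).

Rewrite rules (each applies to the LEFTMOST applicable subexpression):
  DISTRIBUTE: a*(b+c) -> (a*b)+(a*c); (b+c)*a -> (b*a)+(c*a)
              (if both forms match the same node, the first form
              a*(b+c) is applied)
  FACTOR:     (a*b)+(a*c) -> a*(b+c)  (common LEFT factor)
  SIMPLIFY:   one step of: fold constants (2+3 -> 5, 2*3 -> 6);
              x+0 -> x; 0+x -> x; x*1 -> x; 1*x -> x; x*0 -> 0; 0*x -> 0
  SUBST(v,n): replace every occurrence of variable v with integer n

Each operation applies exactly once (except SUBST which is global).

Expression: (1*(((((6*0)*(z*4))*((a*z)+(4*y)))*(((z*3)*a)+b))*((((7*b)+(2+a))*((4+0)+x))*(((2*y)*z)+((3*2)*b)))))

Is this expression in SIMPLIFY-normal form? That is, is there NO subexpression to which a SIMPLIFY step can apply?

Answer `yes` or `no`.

Expression: (1*(((((6*0)*(z*4))*((a*z)+(4*y)))*(((z*3)*a)+b))*((((7*b)+(2+a))*((4+0)+x))*(((2*y)*z)+((3*2)*b)))))
Scanning for simplifiable subexpressions (pre-order)...
  at root: (1*(((((6*0)*(z*4))*((a*z)+(4*y)))*(((z*3)*a)+b))*((((7*b)+(2+a))*((4+0)+x))*(((2*y)*z)+((3*2)*b))))) (SIMPLIFIABLE)
  at R: (((((6*0)*(z*4))*((a*z)+(4*y)))*(((z*3)*a)+b))*((((7*b)+(2+a))*((4+0)+x))*(((2*y)*z)+((3*2)*b)))) (not simplifiable)
  at RL: ((((6*0)*(z*4))*((a*z)+(4*y)))*(((z*3)*a)+b)) (not simplifiable)
  at RLL: (((6*0)*(z*4))*((a*z)+(4*y))) (not simplifiable)
  at RLLL: ((6*0)*(z*4)) (not simplifiable)
  at RLLLL: (6*0) (SIMPLIFIABLE)
  at RLLLR: (z*4) (not simplifiable)
  at RLLR: ((a*z)+(4*y)) (not simplifiable)
  at RLLRL: (a*z) (not simplifiable)
  at RLLRR: (4*y) (not simplifiable)
  at RLR: (((z*3)*a)+b) (not simplifiable)
  at RLRL: ((z*3)*a) (not simplifiable)
  at RLRLL: (z*3) (not simplifiable)
  at RR: ((((7*b)+(2+a))*((4+0)+x))*(((2*y)*z)+((3*2)*b))) (not simplifiable)
  at RRL: (((7*b)+(2+a))*((4+0)+x)) (not simplifiable)
  at RRLL: ((7*b)+(2+a)) (not simplifiable)
  at RRLLL: (7*b) (not simplifiable)
  at RRLLR: (2+a) (not simplifiable)
  at RRLR: ((4+0)+x) (not simplifiable)
  at RRLRL: (4+0) (SIMPLIFIABLE)
  at RRR: (((2*y)*z)+((3*2)*b)) (not simplifiable)
  at RRRL: ((2*y)*z) (not simplifiable)
  at RRRLL: (2*y) (not simplifiable)
  at RRRR: ((3*2)*b) (not simplifiable)
  at RRRRL: (3*2) (SIMPLIFIABLE)
Found simplifiable subexpr at path root: (1*(((((6*0)*(z*4))*((a*z)+(4*y)))*(((z*3)*a)+b))*((((7*b)+(2+a))*((4+0)+x))*(((2*y)*z)+((3*2)*b)))))
One SIMPLIFY step would give: (((((6*0)*(z*4))*((a*z)+(4*y)))*(((z*3)*a)+b))*((((7*b)+(2+a))*((4+0)+x))*(((2*y)*z)+((3*2)*b))))
-> NOT in normal form.

Answer: no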